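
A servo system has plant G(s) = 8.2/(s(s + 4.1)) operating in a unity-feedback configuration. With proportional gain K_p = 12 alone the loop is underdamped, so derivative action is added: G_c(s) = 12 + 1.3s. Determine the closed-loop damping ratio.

Forward path: (12 + 1.3s)·8.2/(s(s+4.1)). The closed-loop characteristic equation is s² + (4.1 + 8.2·1.3)s + 8.2·12 = 0.
That is s² + 14.76s + 98.4 = 0, so ω_n = 9.92 rad/s and ζ = 14.76/(2·9.92) = 0.744.

ζ = 0.744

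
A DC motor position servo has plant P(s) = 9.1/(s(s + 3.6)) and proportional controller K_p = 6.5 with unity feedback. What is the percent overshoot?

Closed-loop characteristic equation: s² + 3.6s + 59.15 = 0, so ω_n = 7.691 rad/s and ζ = 3.6/(2·7.691) = 0.234.
%OS = 100·exp(−πζ/√(1−ζ²)) = 100·exp(−π·0.234/√0.9452) = 46.9%.

46.9%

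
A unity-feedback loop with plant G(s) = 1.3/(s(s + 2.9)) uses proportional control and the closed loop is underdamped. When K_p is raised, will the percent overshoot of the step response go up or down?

Characteristic equation s² + 2.9s + K_p·1.3 = 0: raising K_p raises ω_n while 2ζω_n = 2.9 is fixed, so ζ falls and overshoot grows.

increase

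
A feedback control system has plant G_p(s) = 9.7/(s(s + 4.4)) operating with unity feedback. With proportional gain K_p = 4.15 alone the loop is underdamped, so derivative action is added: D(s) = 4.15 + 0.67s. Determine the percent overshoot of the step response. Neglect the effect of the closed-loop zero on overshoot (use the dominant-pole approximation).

0.515%

Forward path: (4.15 + 0.67s)·9.7/(s(s+4.4)). The closed-loop characteristic equation is s² + (4.4 + 9.7·0.67)s + 9.7·4.15 = 0.
That is s² + 10.9s + 40.26 = 0, so ω_n = 6.345 rad/s and ζ = 10.9/(2·6.345) = 0.8589.
%OS = 100·exp(−πζ/√(1−ζ²)) = 0.515%.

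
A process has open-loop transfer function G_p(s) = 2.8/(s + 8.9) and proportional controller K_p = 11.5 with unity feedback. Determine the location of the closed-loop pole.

s = -41.1

Closed-loop transfer function: T(s) = K_p·G_p(s)/(1 + K_p·G_p(s)) = 32.2/(s + 8.9 + 32.2) = 32.2/(s + 41.1).
The closed-loop pole is at s = −41.1.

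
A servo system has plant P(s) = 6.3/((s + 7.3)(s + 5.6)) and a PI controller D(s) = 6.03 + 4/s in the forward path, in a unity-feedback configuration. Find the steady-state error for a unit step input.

0

The open loop D(s)P(s) has a pole at the origin (type 1), so the static position error constant is infinite and e_ss = 1/(1+∞) = 0.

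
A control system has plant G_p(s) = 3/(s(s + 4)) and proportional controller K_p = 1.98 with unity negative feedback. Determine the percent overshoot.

1.1%

Closed-loop characteristic equation: s² + 4s + 5.94 = 0, so ω_n = 2.437 rad/s and ζ = 4/(2·2.437) = 0.8206.
%OS = 100·exp(−πζ/√(1−ζ²)) = 100·exp(−π·0.8206/√0.3266) = 1.1%.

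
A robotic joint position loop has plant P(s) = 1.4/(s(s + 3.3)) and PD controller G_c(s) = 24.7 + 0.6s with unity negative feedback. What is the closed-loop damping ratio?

ζ = 0.352

Forward path: (24.7 + 0.6s)·1.4/(s(s+3.3)). The closed-loop characteristic equation is s² + (3.3 + 1.4·0.6)s + 1.4·24.7 = 0.
That is s² + 4.14s + 34.58 = 0, so ω_n = 5.88 rad/s and ζ = 4.14/(2·5.88) = 0.352.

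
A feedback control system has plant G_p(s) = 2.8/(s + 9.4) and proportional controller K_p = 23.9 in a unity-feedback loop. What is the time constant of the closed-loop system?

τ = 0.0131 s

Closed-loop transfer function: T(s) = K_p·G_p(s)/(1 + K_p·G_p(s)) = 66.92/(s + 9.4 + 66.92) = 66.92/(s + 76.32).
Time constant τ = 1/76.32 = 0.0131 s.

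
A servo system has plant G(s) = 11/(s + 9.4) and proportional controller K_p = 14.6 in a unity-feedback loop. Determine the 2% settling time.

T_s ≈ 0.0235 s

Closed-loop transfer function: T(s) = K_p·G(s)/(1 + K_p·G(s)) = 160.6/(s + 9.4 + 160.6) = 160.6/(s + 170).
Time constant τ = 1/170 = 0.005882 s, so the 2% settling time is about 4τ = 0.0235 s.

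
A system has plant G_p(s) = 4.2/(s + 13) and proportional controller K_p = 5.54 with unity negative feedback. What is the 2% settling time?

Closed-loop transfer function: T(s) = K_p·G_p(s)/(1 + K_p·G_p(s)) = 23.27/(s + 13 + 23.27) = 23.27/(s + 36.27).
Time constant τ = 1/36.27 = 0.02757 s, so the 2% settling time is about 4τ = 0.11 s.

T_s ≈ 0.11 s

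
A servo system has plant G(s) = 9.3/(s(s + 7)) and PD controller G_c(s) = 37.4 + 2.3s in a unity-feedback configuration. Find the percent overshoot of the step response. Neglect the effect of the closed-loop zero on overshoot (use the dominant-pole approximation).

2.51%

Forward path: (37.4 + 2.3s)·9.3/(s(s+7)). The closed-loop characteristic equation is s² + (7 + 9.3·2.3)s + 9.3·37.4 = 0.
That is s² + 28.39s + 347.8 = 0, so ω_n = 18.65 rad/s and ζ = 28.39/(2·18.65) = 0.7611.
%OS = 100·exp(−πζ/√(1−ζ²)) = 2.51%.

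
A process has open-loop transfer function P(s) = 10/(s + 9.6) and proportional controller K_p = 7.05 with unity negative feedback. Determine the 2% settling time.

Closed-loop transfer function: T(s) = K_p·P(s)/(1 + K_p·P(s)) = 70.5/(s + 9.6 + 70.5) = 70.5/(s + 80.1).
Time constant τ = 1/80.1 = 0.01248 s, so the 2% settling time is about 4τ = 0.0499 s.

T_s ≈ 0.0499 s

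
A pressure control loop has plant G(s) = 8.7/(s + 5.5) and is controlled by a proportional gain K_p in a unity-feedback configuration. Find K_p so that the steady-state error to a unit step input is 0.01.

K_p = 62.6

Steady-state error for a unit step on this type-0 loop is 1/(1 + K_p·G(0)).
G(0) = 1.582. Require 1/(1 + K_p·1.582) = 0.01, so 1 + 1.582·K_p = 100.
K_p = (100 − 1)/1.582 = 62.6.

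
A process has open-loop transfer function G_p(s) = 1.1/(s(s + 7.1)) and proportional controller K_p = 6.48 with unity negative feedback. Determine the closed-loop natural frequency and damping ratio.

The closed-loop denominator is s(s+7.1) + 6.48·1.1 = s² + 7.1s + 7.128.
Matching s² + 2ζω_n s + ω_n²: ω_n = √7.128 = 2.67 rad/s and 2ζω_n = 7.1, so ζ = 7.1/(2·2.67) = 1.33.

ω_n = 2.67 rad/s, ζ = 1.33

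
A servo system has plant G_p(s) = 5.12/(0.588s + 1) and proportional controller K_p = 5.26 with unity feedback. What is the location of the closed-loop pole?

Closed loop: T(s) = K_p·G_p/(1+K_p·G_p) = 26.93/(0.588s + 1 + 26.93), with pole at s = −(1 + 26.93)/0.588 = −47.5.

s = -47.5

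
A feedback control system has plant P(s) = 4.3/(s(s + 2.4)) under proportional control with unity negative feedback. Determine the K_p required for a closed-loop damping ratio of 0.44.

Closed-loop characteristic equation: s² + 2.4s + K_p·4.3 = 0.
So ω_n = √(4.3K_p) and 2ζω_n = 2.4, giving ζ = 2.4/(2√(4.3K_p)).
Setting ζ = 0.44: √(4.3K_p) = 2.4/(2·0.44) = 2.727, so K_p = 7.438/4.3 = 1.73.

K_p = 1.73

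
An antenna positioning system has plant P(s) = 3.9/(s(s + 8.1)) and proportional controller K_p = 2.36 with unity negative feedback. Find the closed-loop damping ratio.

ζ = 1.33

With unity feedback the closed-loop characteristic equation is s² + 8.1s + 2.36·3.9 = s² + 8.1s + 9.204 = 0.
Matching s² + 2ζω_n s + ω_n²: ω_n = √9.204 = 3.034 rad/s and 2ζω_n = 8.1, so ζ = 8.1/(2·3.034) = 1.33.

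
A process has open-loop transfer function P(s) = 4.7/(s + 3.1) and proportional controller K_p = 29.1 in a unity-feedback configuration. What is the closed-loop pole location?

Closed-loop transfer function: T(s) = K_p·P(s)/(1 + K_p·P(s)) = 136.8/(s + 3.1 + 136.8) = 136.8/(s + 139.9).
The closed-loop pole is at s = −139.9.

s = -139.9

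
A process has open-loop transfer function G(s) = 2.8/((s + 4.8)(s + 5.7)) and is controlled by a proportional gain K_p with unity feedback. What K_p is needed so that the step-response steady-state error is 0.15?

Steady-state error for a unit step on this type-0 loop is 1/(1 + K_p·G(0)).
G(0) = 0.1023. Require 1/(1 + K_p·0.1023) = 0.15, so 1 + 0.1023·K_p = 6.667.
K_p = (6.667 − 1)/0.1023 = 55.4.

K_p = 55.4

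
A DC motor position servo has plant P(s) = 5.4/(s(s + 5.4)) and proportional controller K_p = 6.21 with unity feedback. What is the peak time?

From 1 + K_pP(s) = 0: s² + 5.4s + 33.53 = 0 ⇒ ω_n = 5.791, ζ = 0.4663.
Damped frequency ω_d = ω_n√(1−ζ²) = 5.123 rad/s, so peak time T_p = π/ω_d = 0.613 s.

T_p = 0.613 s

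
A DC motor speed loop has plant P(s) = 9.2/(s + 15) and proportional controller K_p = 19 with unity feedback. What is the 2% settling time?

Closed-loop transfer function: T(s) = K_p·P(s)/(1 + K_p·P(s)) = 174.8/(s + 15 + 174.8) = 174.8/(s + 189.8).
Time constant τ = 1/189.8 = 0.005269 s, so the 2% settling time is about 4τ = 0.0211 s.

T_s ≈ 0.0211 s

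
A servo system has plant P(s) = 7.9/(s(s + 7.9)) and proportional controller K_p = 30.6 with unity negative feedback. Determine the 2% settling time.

T_s ≈ 1.01 s

From 1 + K_pP(s) = 0: s² + 7.9s + 241.7 = 0 ⇒ ω_n = 15.55, ζ = 0.2541.
2% settling time T_s ≈ 4/(ζω_n) = 4/3.95 = 1.01 s.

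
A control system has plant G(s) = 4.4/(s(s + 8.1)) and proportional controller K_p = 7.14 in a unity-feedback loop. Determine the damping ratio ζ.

ζ = 0.723

With unity feedback the closed-loop characteristic equation is s² + 8.1s + 7.14·4.4 = s² + 8.1s + 31.42 = 0.
Matching s² + 2ζω_n s + ω_n²: ω_n = √31.42 = 5.605 rad/s and 2ζω_n = 8.1, so ζ = 8.1/(2·5.605) = 0.723.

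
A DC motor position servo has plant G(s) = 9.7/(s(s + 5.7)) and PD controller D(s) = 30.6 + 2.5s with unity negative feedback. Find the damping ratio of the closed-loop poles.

ζ = 0.869

Forward path: (30.6 + 2.5s)·9.7/(s(s+5.7)). The closed-loop characteristic equation is s² + (5.7 + 9.7·2.5)s + 9.7·30.6 = 0.
That is s² + 29.95s + 296.8 = 0, so ω_n = 17.23 rad/s and ζ = 29.95/(2·17.23) = 0.8692.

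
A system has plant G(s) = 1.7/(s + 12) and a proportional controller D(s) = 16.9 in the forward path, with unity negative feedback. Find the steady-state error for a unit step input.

The loop is type 0. Static position error constant K_pos = D(0)·G(0) = 16.9·0.1417 = 2.394.
Steady-state error to a unit step: e_ss = 1/(1+K_pos) = 1/3.394 = 0.295.

0.295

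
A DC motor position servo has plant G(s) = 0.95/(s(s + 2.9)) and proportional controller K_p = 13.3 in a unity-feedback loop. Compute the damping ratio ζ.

The closed-loop denominator is s(s+2.9) + 13.3·0.95 = s² + 2.9s + 12.63.
So ω_n² = 12.63 ⇒ ω_n = 3.555 rad/s, and ζ = 2.9/(2ω_n) = 0.408.

ζ = 0.408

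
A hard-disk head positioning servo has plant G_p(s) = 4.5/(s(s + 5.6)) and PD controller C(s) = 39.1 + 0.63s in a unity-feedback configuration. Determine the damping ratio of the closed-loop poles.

ζ = 0.318

Forward path: (39.1 + 0.63s)·4.5/(s(s+5.6)). The closed-loop characteristic equation is s² + (5.6 + 4.5·0.63)s + 4.5·39.1 = 0.
That is s² + 8.435s + 176 = 0, so ω_n = 13.26 rad/s and ζ = 8.435/(2·13.26) = 0.318.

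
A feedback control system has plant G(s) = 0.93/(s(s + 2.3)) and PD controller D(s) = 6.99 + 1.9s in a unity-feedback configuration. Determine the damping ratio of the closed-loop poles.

Forward path: (6.99 + 1.9s)·0.93/(s(s+2.3)). The closed-loop characteristic equation is s² + (2.3 + 0.93·1.9)s + 0.93·6.99 = 0.
That is s² + 4.067s + 6.501 = 0, so ω_n = 2.55 rad/s and ζ = 4.067/(2·2.55) = 0.7976.

ζ = 0.798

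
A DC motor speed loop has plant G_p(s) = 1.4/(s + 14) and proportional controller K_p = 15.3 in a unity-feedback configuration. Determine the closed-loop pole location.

s = -35.42

Closed-loop transfer function: T(s) = K_p·G_p(s)/(1 + K_p·G_p(s)) = 21.42/(s + 14 + 21.42) = 21.42/(s + 35.42).
The closed-loop pole is at s = −35.42.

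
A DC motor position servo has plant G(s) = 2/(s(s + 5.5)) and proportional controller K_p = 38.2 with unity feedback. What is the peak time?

Closed-loop characteristic equation: s² + 5.5s + 76.4 = 0, so ω_n = 8.741 rad/s and ζ = 5.5/(2·8.741) = 0.3146.
Damped frequency ω_d = ω_n√(1−ζ²) = 8.297 rad/s, so peak time T_p = π/ω_d = 0.379 s.

T_p = 0.379 s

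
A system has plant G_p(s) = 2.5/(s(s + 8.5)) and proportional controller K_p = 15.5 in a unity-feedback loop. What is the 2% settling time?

The closed-loop denominator s² + 8.5s + 38.75 gives ω_n = √38.75 = 6.225 and ζ = 8.5/(2ω_n) = 0.6827.
2% settling time T_s ≈ 4/(ζω_n) = 4/4.25 = 0.941 s.

T_s ≈ 0.941 s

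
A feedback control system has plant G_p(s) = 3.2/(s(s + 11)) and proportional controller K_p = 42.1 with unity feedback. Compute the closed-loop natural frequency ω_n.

1 + K_p·G_p(s) = 0 gives s² + 11s + 134.7 = 0.
Matching s² + 2ζω_n s + ω_n²: ω_n = √134.7 = 11.61 rad/s and 2ζω_n = 11, so ζ = 11/(2·11.61) = 0.474.

ω_n = 11.6 rad/s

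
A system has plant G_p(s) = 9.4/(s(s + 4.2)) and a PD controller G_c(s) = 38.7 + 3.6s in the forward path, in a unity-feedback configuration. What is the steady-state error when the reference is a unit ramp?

0.0115

The loop has one pole at the origin (type 1). Velocity error constant K_v = lim_{s→0} s·G_c(s)G_p(s) = 38.7·9.4/4.2 = 86.61.
Steady-state error to a unit ramp: e_ss = 1/K_v = 0.0115.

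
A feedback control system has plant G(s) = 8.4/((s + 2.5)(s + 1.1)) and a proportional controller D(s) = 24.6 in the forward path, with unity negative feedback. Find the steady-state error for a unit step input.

The loop is type 0. Static position error constant K_pos = D(0)·G(0) = 24.6·3.055 = 75.14.
Steady-state error to a unit step: e_ss = 1/(1+K_pos) = 1/76.14 = 0.0131.

0.0131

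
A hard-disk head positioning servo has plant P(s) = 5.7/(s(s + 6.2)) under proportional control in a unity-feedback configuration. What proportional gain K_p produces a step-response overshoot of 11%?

K_p = 5.1

From %OS = 100·exp(−πζ/√(1−ζ²)) = 11%, ζ = −ln(0.11)/√(π²+ln²(0.11)) = 0.5749.
Characteristic equation s² + 6.2s + 5.7K_p = 0 gives ζ = 6.2/(2√(5.7K_p)).
Setting ζ = 0.5749: √(5.7K_p) = 6.2/(2·0.5749) = 5.392, so K_p = 29.08/5.7 = 5.1.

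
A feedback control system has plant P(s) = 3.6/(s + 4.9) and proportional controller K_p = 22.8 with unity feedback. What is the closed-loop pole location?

Closed-loop transfer function: T(s) = K_p·P(s)/(1 + K_p·P(s)) = 82.08/(s + 4.9 + 82.08) = 82.08/(s + 86.98).
The closed-loop pole is at s = −86.98.

s = -86.98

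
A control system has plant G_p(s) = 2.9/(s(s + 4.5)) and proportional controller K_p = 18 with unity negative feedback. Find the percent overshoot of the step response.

Closed-loop characteristic equation: s² + 4.5s + 52.2 = 0, so ω_n = 7.225 rad/s and ζ = 4.5/(2·7.225) = 0.3114.
%OS = 100·exp(−πζ/√(1−ζ²)) = 100·exp(−π·0.3114/√0.903) = 35.7%.

35.7%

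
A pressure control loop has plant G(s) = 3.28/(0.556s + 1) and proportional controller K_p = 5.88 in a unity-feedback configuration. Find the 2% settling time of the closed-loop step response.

Closed loop: T(s) = K_p·G/(1+K_p·G) = 19.29/(0.556s + 1 + 19.29), with pole at s = −(1 + 19.29)/0.556 = −36.49.
τ = 1/36.49 = 0.02741 s, so 2% settling time ≈ 4τ = 0.11 s.

T_s ≈ 0.11 s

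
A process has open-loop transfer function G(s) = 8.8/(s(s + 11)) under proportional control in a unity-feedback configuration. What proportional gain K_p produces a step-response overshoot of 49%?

K_p = 70.1

From %OS = 100·exp(−πζ/√(1−ζ²)) = 49%, ζ = −ln(0.49)/√(π²+ln²(0.49)) = 0.2214.
Characteristic equation s² + 11s + 8.8K_p = 0 gives ζ = 11/(2√(8.8K_p)).
Setting ζ = 0.2214: √(8.8K_p) = 11/(2·0.2214) = 24.84, so K_p = 617/8.8 = 70.1.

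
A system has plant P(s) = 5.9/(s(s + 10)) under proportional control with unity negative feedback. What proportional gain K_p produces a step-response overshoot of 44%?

K_p = 66.3

From %OS = 100·exp(−πζ/√(1−ζ²)) = 44%, ζ = −ln(0.44)/√(π²+ln²(0.44)) = 0.2528.
Characteristic equation s² + 10s + 5.9K_p = 0 gives ζ = 10/(2√(5.9K_p)).
Setting ζ = 0.2528: √(5.9K_p) = 10/(2·0.2528) = 19.78, so K_p = 391.1/5.9 = 66.3.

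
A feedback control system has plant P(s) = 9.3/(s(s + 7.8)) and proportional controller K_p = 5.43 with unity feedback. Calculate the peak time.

T_p = 0.529 s

Closed-loop characteristic equation: s² + 7.8s + 50.5 = 0, so ω_n = 7.106 rad/s and ζ = 7.8/(2·7.106) = 0.5488.
Damped frequency ω_d = ω_n√(1−ζ²) = 5.94 rad/s, so peak time T_p = π/ω_d = 0.529 s.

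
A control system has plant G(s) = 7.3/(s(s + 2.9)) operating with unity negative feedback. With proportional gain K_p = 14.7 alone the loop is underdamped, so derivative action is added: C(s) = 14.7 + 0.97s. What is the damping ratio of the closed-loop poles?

ζ = 0.482

Forward path: (14.7 + 0.97s)·7.3/(s(s+2.9)). The closed-loop characteristic equation is s² + (2.9 + 7.3·0.97)s + 7.3·14.7 = 0.
That is s² + 9.981s + 107.3 = 0, so ω_n = 10.36 rad/s and ζ = 9.981/(2·10.36) = 0.4818.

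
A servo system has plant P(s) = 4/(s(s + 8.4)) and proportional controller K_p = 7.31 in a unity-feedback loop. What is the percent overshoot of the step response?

From 1 + K_pP(s) = 0: s² + 8.4s + 29.24 = 0 ⇒ ω_n = 5.407, ζ = 0.7767.
%OS = 100·exp(−πζ/√(1−ζ²)) = 100·exp(−π·0.7767/√0.3967) = 2.08%.

2.08%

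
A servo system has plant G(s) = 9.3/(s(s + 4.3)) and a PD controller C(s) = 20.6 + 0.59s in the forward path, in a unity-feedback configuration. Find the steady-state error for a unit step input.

The open loop C(s)G(s) has a pole at the origin (type 1), so the static position error constant is infinite and e_ss = 1/(1+∞) = 0.

0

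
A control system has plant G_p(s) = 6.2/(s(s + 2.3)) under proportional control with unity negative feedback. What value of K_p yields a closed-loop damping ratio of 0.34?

K_p = 1.85

Closed-loop characteristic equation: s² + 2.3s + K_p·6.2 = 0.
So ω_n = √(6.2K_p) and 2ζω_n = 2.3, giving ζ = 2.3/(2√(6.2K_p)).
Setting ζ = 0.34: √(6.2K_p) = 2.3/(2·0.34) = 3.382, so K_p = 11.44/6.2 = 1.85.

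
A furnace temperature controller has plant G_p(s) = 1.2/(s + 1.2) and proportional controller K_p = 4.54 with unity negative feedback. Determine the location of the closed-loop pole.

Closed-loop transfer function: T(s) = K_p·G_p(s)/(1 + K_p·G_p(s)) = 5.448/(s + 1.2 + 5.448) = 5.448/(s + 6.648).
The closed-loop pole is at s = −6.648.

s = -6.648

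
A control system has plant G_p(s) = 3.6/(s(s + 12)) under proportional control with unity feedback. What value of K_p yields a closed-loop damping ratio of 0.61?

K_p = 26.9

Closed-loop characteristic equation: s² + 12s + K_p·3.6 = 0.
So ω_n = √(3.6K_p) and 2ζω_n = 12, giving ζ = 12/(2√(3.6K_p)).
Setting ζ = 0.61: √(3.6K_p) = 12/(2·0.61) = 9.836, so K_p = 96.75/3.6 = 26.9.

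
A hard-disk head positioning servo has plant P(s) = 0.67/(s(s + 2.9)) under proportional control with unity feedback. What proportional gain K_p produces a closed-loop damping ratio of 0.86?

Closed-loop characteristic equation: s² + 2.9s + K_p·0.67 = 0.
So ω_n = √(0.67K_p) and 2ζω_n = 2.9, giving ζ = 2.9/(2√(0.67K_p)).
Setting ζ = 0.86: √(0.67K_p) = 2.9/(2·0.86) = 1.686, so K_p = 2.843/0.67 = 4.24.

K_p = 4.24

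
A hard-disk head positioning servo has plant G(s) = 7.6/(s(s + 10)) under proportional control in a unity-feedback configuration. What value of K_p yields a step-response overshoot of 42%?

From %OS = 100·exp(−πζ/√(1−ζ²)) = 42%, ζ = −ln(0.42)/√(π²+ln²(0.42)) = 0.2662.
Characteristic equation s² + 10s + 7.6K_p = 0 gives ζ = 10/(2√(7.6K_p)).
Setting ζ = 0.2662: √(7.6K_p) = 10/(2·0.2662) = 18.78, so K_p = 352.9/7.6 = 46.4.

K_p = 46.4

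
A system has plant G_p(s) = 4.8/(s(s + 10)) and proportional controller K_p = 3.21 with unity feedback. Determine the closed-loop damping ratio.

ζ = 1.27

The closed-loop denominator is s(s+10) + 3.21·4.8 = s² + 10s + 15.41.
So ω_n² = 15.41 ⇒ ω_n = 3.925 rad/s, and ζ = 10/(2ω_n) = 1.27.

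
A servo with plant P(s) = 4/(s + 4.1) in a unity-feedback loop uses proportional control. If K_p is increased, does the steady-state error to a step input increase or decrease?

The position error constant K_pos = K_p·P(0) grows with K_p, and e_ss = 1/(1+K_pos) falls.

decrease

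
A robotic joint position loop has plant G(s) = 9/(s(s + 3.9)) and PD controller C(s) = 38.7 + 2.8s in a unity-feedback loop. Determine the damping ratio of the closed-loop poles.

ζ = 0.78

Forward path: (38.7 + 2.8s)·9/(s(s+3.9)). The closed-loop characteristic equation is s² + (3.9 + 9·2.8)s + 9·38.7 = 0.
That is s² + 29.1s + 348.3 = 0, so ω_n = 18.66 rad/s and ζ = 29.1/(2·18.66) = 0.7796.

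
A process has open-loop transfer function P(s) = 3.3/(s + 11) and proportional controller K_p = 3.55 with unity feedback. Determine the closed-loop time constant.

τ = 0.044 s

Closed-loop transfer function: T(s) = K_p·P(s)/(1 + K_p·P(s)) = 11.71/(s + 11 + 11.71) = 11.71/(s + 22.71).
Time constant τ = 1/22.71 = 0.044 s.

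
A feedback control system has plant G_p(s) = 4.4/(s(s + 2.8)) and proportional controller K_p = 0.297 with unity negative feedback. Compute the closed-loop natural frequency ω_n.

ω_n = 1.14 rad/s

1 + K_p·G_p(s) = 0 gives s² + 2.8s + 1.307 = 0.
So ω_n² = 1.307 ⇒ ω_n = 1.143 rad/s, and ζ = 2.8/(2ω_n) = 1.22.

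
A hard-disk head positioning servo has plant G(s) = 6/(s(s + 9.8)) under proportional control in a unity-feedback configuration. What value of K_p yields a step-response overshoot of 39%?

From %OS = 100·exp(−πζ/√(1−ζ²)) = 39%, ζ = −ln(0.39)/√(π²+ln²(0.39)) = 0.2871.
Characteristic equation s² + 9.8s + 6K_p = 0 gives ζ = 9.8/(2√(6K_p)).
Setting ζ = 0.2871: √(6K_p) = 9.8/(2·0.2871) = 17.07, so K_p = 291.3/6 = 48.5.

K_p = 48.5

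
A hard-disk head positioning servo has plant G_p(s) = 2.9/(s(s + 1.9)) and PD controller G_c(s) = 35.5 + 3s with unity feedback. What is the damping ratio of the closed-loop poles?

Forward path: (35.5 + 3s)·2.9/(s(s+1.9)). The closed-loop characteristic equation is s² + (1.9 + 2.9·3)s + 2.9·35.5 = 0.
That is s² + 10.6s + 103 = 0, so ω_n = 10.15 rad/s and ζ = 10.6/(2·10.15) = 0.5224.

ζ = 0.522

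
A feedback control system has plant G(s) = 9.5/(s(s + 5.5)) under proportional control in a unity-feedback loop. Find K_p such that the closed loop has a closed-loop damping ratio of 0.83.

K_p = 1.16

Closed-loop characteristic equation: s² + 5.5s + K_p·9.5 = 0.
So ω_n = √(9.5K_p) and 2ζω_n = 5.5, giving ζ = 5.5/(2√(9.5K_p)).
Setting ζ = 0.83: √(9.5K_p) = 5.5/(2·0.83) = 3.313, so K_p = 10.98/9.5 = 1.16.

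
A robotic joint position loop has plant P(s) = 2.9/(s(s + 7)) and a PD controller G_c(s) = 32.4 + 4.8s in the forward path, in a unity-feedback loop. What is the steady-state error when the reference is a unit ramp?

0.0745

The loop has one pole at the origin (type 1). Velocity error constant K_v = lim_{s→0} s·G_c(s)P(s) = 32.4·2.9/7 = 13.42.
Steady-state error to a unit ramp: e_ss = 1/K_v = 0.0745.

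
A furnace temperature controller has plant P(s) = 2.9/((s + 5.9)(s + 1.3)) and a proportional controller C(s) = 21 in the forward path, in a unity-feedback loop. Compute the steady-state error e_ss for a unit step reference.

The loop is type 0. Static position error constant K_pos = C(0)·P(0) = 21·0.3781 = 7.94.
Steady-state error to a unit step: e_ss = 1/(1+K_pos) = 1/8.94 = 0.112.

0.112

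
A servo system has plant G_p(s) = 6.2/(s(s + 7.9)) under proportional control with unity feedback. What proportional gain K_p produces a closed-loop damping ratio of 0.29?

K_p = 29.9

Closed-loop characteristic equation: s² + 7.9s + K_p·6.2 = 0.
So ω_n = √(6.2K_p) and 2ζω_n = 7.9, giving ζ = 7.9/(2√(6.2K_p)).
Setting ζ = 0.29: √(6.2K_p) = 7.9/(2·0.29) = 13.62, so K_p = 185.5/6.2 = 29.9.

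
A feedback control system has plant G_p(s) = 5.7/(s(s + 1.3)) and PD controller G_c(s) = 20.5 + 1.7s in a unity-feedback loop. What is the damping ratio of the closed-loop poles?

ζ = 0.508

Forward path: (20.5 + 1.7s)·5.7/(s(s+1.3)). The closed-loop characteristic equation is s² + (1.3 + 5.7·1.7)s + 5.7·20.5 = 0.
That is s² + 10.99s + 116.9 = 0, so ω_n = 10.81 rad/s and ζ = 10.99/(2·10.81) = 0.5083.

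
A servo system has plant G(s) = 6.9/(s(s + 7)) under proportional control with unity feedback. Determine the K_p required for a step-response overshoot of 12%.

K_p = 5.67

From %OS = 100·exp(−πζ/√(1−ζ²)) = 12%, ζ = −ln(0.12)/√(π²+ln²(0.12)) = 0.5594.
Characteristic equation s² + 7s + 6.9K_p = 0 gives ζ = 7/(2√(6.9K_p)).
Setting ζ = 0.5594: √(6.9K_p) = 7/(2·0.5594) = 6.257, so K_p = 39.14/6.9 = 5.67.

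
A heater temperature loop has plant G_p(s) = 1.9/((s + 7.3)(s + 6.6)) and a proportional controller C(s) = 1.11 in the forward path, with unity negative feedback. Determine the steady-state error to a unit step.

The loop is type 0. Static position error constant K_pos = C(0)·G_p(0) = 1.11·0.03944 = 0.04377.
Steady-state error to a unit step: e_ss = 1/(1+K_pos) = 1/1.044 = 0.958.

0.958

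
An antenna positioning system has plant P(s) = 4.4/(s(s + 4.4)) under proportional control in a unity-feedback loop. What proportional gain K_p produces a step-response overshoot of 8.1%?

From %OS = 100·exp(−πζ/√(1−ζ²)) = 8.1%, ζ = −ln(0.081)/√(π²+ln²(0.081)) = 0.6247.
Characteristic equation s² + 4.4s + 4.4K_p = 0 gives ζ = 4.4/(2√(4.4K_p)).
Setting ζ = 0.6247: √(4.4K_p) = 4.4/(2·0.6247) = 3.522, so K_p = 12.4/4.4 = 2.82.

K_p = 2.82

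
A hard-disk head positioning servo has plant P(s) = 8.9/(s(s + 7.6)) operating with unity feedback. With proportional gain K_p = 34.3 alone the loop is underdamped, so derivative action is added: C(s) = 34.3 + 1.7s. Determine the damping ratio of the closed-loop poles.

Forward path: (34.3 + 1.7s)·8.9/(s(s+7.6)). The closed-loop characteristic equation is s² + (7.6 + 8.9·1.7)s + 8.9·34.3 = 0.
That is s² + 22.73s + 305.3 = 0, so ω_n = 17.47 rad/s and ζ = 22.73/(2·17.47) = 0.6505.

ζ = 0.65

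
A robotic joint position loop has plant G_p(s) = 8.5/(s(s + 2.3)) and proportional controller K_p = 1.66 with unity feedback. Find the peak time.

From 1 + K_pG_p(s) = 0: s² + 2.3s + 14.11 = 0 ⇒ ω_n = 3.756, ζ = 0.3062.
Damped frequency ω_d = ω_n√(1−ζ²) = 3.576 rad/s, so peak time T_p = π/ω_d = 0.879 s.

T_p = 0.879 s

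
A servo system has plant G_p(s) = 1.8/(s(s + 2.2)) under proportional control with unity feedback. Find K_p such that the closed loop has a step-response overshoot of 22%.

From %OS = 100·exp(−πζ/√(1−ζ²)) = 22%, ζ = −ln(0.22)/√(π²+ln²(0.22)) = 0.4342.
Characteristic equation s² + 2.2s + 1.8K_p = 0 gives ζ = 2.2/(2√(1.8K_p)).
Setting ζ = 0.4342: √(1.8K_p) = 2.2/(2·0.4342) = 2.534, so K_p = 6.419/1.8 = 3.57.

K_p = 3.57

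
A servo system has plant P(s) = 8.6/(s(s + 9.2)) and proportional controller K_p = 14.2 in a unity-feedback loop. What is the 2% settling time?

From 1 + K_pP(s) = 0: s² + 9.2s + 122.1 = 0 ⇒ ω_n = 11.05, ζ = 0.4163.
2% settling time T_s ≈ 4/(ζω_n) = 4/4.6 = 0.87 s.

T_s ≈ 0.87 s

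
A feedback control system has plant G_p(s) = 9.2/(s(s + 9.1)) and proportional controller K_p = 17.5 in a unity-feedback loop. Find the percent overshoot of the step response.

Closed-loop characteristic equation: s² + 9.1s + 161 = 0, so ω_n = 12.69 rad/s and ζ = 9.1/(2·12.69) = 0.3586.
%OS = 100·exp(−πζ/√(1−ζ²)) = 100·exp(−π·0.3586/√0.8714) = 29.9%.

29.9%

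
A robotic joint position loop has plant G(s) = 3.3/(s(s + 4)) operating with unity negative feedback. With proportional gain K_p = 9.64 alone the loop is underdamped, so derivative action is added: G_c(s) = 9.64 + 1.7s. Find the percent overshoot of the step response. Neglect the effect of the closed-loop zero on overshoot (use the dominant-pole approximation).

0.603%

Forward path: (9.64 + 1.7s)·3.3/(s(s+4)). The closed-loop characteristic equation is s² + (4 + 3.3·1.7)s + 3.3·9.64 = 0.
That is s² + 9.61s + 31.81 = 0, so ω_n = 5.64 rad/s and ζ = 9.61/(2·5.64) = 0.8519.
%OS = 100·exp(−πζ/√(1−ζ²)) = 0.603%.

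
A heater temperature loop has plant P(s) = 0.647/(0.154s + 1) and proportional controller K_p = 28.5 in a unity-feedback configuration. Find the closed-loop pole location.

Closed loop: T(s) = K_p·P/(1+K_p·P) = 18.44/(0.154s + 1 + 18.44), with pole at s = −(1 + 18.44)/0.154 = −126.2.

s = -126.2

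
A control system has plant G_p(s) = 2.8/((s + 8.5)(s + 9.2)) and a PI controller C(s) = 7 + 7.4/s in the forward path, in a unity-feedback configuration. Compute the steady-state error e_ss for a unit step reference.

0

The open loop C(s)G_p(s) has a pole at the origin (type 1), so the static position error constant is infinite and e_ss = 1/(1+∞) = 0.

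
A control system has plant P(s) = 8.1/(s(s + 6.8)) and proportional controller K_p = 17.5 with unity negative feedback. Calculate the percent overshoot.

Closed-loop characteristic equation: s² + 6.8s + 141.8 = 0, so ω_n = 11.91 rad/s and ζ = 6.8/(2·11.91) = 0.2856.
%OS = 100·exp(−πζ/√(1−ζ²)) = 100·exp(−π·0.2856/√0.9184) = 39.2%.

39.2%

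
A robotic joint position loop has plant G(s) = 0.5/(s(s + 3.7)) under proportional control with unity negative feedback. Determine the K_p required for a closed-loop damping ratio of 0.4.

Closed-loop characteristic equation: s² + 3.7s + K_p·0.5 = 0.
So ω_n = √(0.5K_p) and 2ζω_n = 3.7, giving ζ = 3.7/(2√(0.5K_p)).
Setting ζ = 0.4: √(0.5K_p) = 3.7/(2·0.4) = 4.625, so K_p = 21.39/0.5 = 42.8.

K_p = 42.8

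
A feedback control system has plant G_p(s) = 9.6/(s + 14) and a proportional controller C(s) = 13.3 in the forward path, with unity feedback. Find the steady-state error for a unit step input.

The loop is type 0. Static position error constant K_pos = C(0)·G_p(0) = 13.3·0.6857 = 9.12.
Steady-state error to a unit step: e_ss = 1/(1+K_pos) = 1/10.12 = 0.0988.

0.0988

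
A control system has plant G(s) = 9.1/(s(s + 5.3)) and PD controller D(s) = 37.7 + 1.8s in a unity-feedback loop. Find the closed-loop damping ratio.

ζ = 0.585

Forward path: (37.7 + 1.8s)·9.1/(s(s+5.3)). The closed-loop characteristic equation is s² + (5.3 + 9.1·1.8)s + 9.1·37.7 = 0.
That is s² + 21.68s + 343.1 = 0, so ω_n = 18.52 rad/s and ζ = 21.68/(2·18.52) = 0.5852.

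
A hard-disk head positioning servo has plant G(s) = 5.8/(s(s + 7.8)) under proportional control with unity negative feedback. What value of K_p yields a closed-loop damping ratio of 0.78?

Closed-loop characteristic equation: s² + 7.8s + K_p·5.8 = 0.
So ω_n = √(5.8K_p) and 2ζω_n = 7.8, giving ζ = 7.8/(2√(5.8K_p)).
Setting ζ = 0.78: √(5.8K_p) = 7.8/(2·0.78) = 5, so K_p = 25/5.8 = 4.31.

K_p = 4.31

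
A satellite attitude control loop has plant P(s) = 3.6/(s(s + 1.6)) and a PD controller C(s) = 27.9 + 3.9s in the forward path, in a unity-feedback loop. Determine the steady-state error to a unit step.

The open loop C(s)P(s) has a pole at the origin (type 1), so the static position error constant is infinite and e_ss = 1/(1+∞) = 0.

0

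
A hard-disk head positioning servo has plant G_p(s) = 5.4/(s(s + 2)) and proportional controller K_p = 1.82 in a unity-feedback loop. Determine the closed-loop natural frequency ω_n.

ω_n = 3.13 rad/s

With unity feedback the closed-loop characteristic equation is s² + 2s + 1.82·5.4 = s² + 2s + 9.828 = 0.
So ω_n² = 9.828 ⇒ ω_n = 3.135 rad/s, and ζ = 2/(2ω_n) = 0.319.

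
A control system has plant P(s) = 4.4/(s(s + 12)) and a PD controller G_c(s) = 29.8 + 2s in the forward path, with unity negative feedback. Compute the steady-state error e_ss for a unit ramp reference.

The loop has one pole at the origin (type 1). Velocity error constant K_v = lim_{s→0} s·G_c(s)P(s) = 29.8·4.4/12 = 10.93.
Steady-state error to a unit ramp: e_ss = 1/K_v = 0.0915.

0.0915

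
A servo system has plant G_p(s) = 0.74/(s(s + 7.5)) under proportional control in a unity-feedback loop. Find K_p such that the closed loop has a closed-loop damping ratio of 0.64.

K_p = 46.4

Closed-loop characteristic equation: s² + 7.5s + K_p·0.74 = 0.
So ω_n = √(0.74K_p) and 2ζω_n = 7.5, giving ζ = 7.5/(2√(0.74K_p)).
Setting ζ = 0.64: √(0.74K_p) = 7.5/(2·0.64) = 5.859, so K_p = 34.33/0.74 = 46.4.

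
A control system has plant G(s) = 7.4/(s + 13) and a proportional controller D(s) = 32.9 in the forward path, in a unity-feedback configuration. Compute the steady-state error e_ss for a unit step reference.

The loop is type 0. Static position error constant K_pos = D(0)·G(0) = 32.9·0.5692 = 18.73.
Steady-state error to a unit step: e_ss = 1/(1+K_pos) = 1/19.73 = 0.0507.

0.0507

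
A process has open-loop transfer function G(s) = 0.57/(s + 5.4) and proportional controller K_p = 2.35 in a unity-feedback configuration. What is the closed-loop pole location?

s = -6.74

Closed-loop transfer function: T(s) = K_p·G(s)/(1 + K_p·G(s)) = 1.339/(s + 5.4 + 1.339) = 1.339/(s + 6.74).
The closed-loop pole is at s = −6.74.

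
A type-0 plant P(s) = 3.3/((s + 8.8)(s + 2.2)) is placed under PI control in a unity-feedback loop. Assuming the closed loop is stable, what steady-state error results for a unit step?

The PI controller's integrator makes the forward path type 1, so e_ss to a step is zero.

0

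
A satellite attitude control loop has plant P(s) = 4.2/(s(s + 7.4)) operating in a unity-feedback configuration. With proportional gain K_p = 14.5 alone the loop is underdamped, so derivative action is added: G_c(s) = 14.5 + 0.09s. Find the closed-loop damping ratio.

ζ = 0.498

Forward path: (14.5 + 0.09s)·4.2/(s(s+7.4)). The closed-loop characteristic equation is s² + (7.4 + 4.2·0.09)s + 4.2·14.5 = 0.
That is s² + 7.778s + 60.9 = 0, so ω_n = 7.804 rad/s and ζ = 7.778/(2·7.804) = 0.4983.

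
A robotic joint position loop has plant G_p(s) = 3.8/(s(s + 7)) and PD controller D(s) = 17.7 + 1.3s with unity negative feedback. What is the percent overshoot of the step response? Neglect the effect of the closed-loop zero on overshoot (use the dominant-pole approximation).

3.56%

Forward path: (17.7 + 1.3s)·3.8/(s(s+7)). The closed-loop characteristic equation is s² + (7 + 3.8·1.3)s + 3.8·17.7 = 0.
That is s² + 11.94s + 67.26 = 0, so ω_n = 8.201 rad/s and ζ = 11.94/(2·8.201) = 0.7279.
%OS = 100·exp(−πζ/√(1−ζ²)) = 3.56%.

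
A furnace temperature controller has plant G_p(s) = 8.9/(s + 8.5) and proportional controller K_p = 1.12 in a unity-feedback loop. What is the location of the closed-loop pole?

s = -18.47

Closed-loop transfer function: T(s) = K_p·G_p(s)/(1 + K_p·G_p(s)) = 9.968/(s + 8.5 + 9.968) = 9.968/(s + 18.47).
The closed-loop pole is at s = −18.47.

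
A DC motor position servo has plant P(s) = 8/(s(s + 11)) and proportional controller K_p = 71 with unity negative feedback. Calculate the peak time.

The closed-loop denominator s² + 11s + 568 gives ω_n = √568 = 23.83 and ζ = 11/(2ω_n) = 0.2308.
Damped frequency ω_d = ω_n√(1−ζ²) = 23.19 rad/s, so peak time T_p = π/ω_d = 0.135 s.

T_p = 0.135 s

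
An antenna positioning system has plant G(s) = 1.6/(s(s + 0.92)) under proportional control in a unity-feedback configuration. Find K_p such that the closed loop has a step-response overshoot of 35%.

K_p = 1.32

From %OS = 100·exp(−πζ/√(1−ζ²)) = 35%, ζ = −ln(0.35)/√(π²+ln²(0.35)) = 0.3169.
Characteristic equation s² + 0.92s + 1.6K_p = 0 gives ζ = 0.92/(2√(1.6K_p)).
Setting ζ = 0.3169: √(1.6K_p) = 0.92/(2·0.3169) = 1.451, so K_p = 2.106/1.6 = 1.32.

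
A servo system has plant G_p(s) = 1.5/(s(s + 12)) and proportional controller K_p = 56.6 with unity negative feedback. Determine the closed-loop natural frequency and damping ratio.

With unity feedback the closed-loop characteristic equation is s² + 12s + 56.6·1.5 = s² + 12s + 84.9 = 0.
Matching s² + 2ζω_n s + ω_n²: ω_n = √84.9 = 9.214 rad/s and 2ζω_n = 12, so ζ = 12/(2·9.214) = 0.651.

ω_n = 9.21 rad/s, ζ = 0.651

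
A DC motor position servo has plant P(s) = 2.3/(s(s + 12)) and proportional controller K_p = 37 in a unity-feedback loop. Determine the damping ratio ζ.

ζ = 0.65

The closed-loop denominator is s(s+12) + 37·2.3 = s² + 12s + 85.1.
Matching s² + 2ζω_n s + ω_n²: ω_n = √85.1 = 9.225 rad/s and 2ζω_n = 12, so ζ = 12/(2·9.225) = 0.65.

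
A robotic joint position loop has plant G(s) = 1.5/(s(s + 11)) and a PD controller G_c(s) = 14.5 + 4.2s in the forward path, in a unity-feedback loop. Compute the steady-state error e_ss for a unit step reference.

The open loop G_c(s)G(s) has a pole at the origin (type 1), so the static position error constant is infinite and e_ss = 1/(1+∞) = 0.

0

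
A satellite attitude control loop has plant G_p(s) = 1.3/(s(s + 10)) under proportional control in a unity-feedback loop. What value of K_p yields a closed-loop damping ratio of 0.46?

Closed-loop characteristic equation: s² + 10s + K_p·1.3 = 0.
So ω_n = √(1.3K_p) and 2ζω_n = 10, giving ζ = 10/(2√(1.3K_p)).
Setting ζ = 0.46: √(1.3K_p) = 10/(2·0.46) = 10.87, so K_p = 118.1/1.3 = 90.9.

K_p = 90.9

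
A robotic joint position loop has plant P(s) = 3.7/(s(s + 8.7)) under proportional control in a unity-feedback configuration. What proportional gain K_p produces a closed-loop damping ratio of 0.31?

Closed-loop characteristic equation: s² + 8.7s + K_p·3.7 = 0.
So ω_n = √(3.7K_p) and 2ζω_n = 8.7, giving ζ = 8.7/(2√(3.7K_p)).
Setting ζ = 0.31: √(3.7K_p) = 8.7/(2·0.31) = 14.03, so K_p = 196.9/3.7 = 53.2.

K_p = 53.2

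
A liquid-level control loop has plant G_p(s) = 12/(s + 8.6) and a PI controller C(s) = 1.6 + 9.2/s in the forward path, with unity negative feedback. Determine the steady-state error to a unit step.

0

The open loop C(s)G_p(s) has a pole at the origin (type 1), so the static position error constant is infinite and e_ss = 1/(1+∞) = 0.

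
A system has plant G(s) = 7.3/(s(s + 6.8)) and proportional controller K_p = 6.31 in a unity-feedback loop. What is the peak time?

The closed-loop denominator s² + 6.8s + 46.06 gives ω_n = √46.06 = 6.787 and ζ = 6.8/(2ω_n) = 0.501.
Damped frequency ω_d = ω_n√(1−ζ²) = 5.874 rad/s, so peak time T_p = π/ω_d = 0.535 s.

T_p = 0.535 s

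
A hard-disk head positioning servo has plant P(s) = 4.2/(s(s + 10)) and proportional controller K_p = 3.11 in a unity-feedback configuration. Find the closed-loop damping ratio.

With unity feedback the closed-loop characteristic equation is s² + 10s + 3.11·4.2 = s² + 10s + 13.06 = 0.
Matching s² + 2ζω_n s + ω_n²: ω_n = √13.06 = 3.614 rad/s and 2ζω_n = 10, so ζ = 10/(2·3.614) = 1.38.

ζ = 1.38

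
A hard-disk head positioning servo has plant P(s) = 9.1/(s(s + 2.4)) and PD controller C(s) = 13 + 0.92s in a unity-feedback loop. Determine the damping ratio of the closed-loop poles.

ζ = 0.495

Forward path: (13 + 0.92s)·9.1/(s(s+2.4)). The closed-loop characteristic equation is s² + (2.4 + 9.1·0.92)s + 9.1·13 = 0.
That is s² + 10.77s + 118.3 = 0, so ω_n = 10.88 rad/s and ζ = 10.77/(2·10.88) = 0.4952.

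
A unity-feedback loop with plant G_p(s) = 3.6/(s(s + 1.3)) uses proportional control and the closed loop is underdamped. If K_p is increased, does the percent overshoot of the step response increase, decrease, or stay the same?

ζ = 1.3/(2√(3.6K_p)) decreases as K_p grows; lower damping means more overshoot.

increase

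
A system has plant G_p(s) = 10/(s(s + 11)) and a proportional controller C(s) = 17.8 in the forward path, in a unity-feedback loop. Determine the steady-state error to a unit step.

0

The open loop C(s)G_p(s) has a pole at the origin (type 1), so the static position error constant is infinite and e_ss = 1/(1+∞) = 0.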